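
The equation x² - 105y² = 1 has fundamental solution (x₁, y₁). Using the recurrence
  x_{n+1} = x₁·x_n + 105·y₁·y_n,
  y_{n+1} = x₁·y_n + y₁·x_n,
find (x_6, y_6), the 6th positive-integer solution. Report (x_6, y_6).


Step 1: Find the fundamental solution (x₁, y₁) of x² - 105y² = 1.
  Expand √105 as a continued fraction. a₀ = ⌊√105⌋ = 10; iterate m_{k+1} = d_k·a_k − m_k, d_{k+1} = (105 − m_{k+1}²)/d_k, a_{k+1} = ⌊(a₀ + m_{k+1})/d_{k+1}⌋ (starting m₀ = 0, d₀ = 1), with convergents p_k = a_k·p_{k-1} + p_{k-2}, q_k = a_k·q_{k-1} + q_{k-2} (p₋₁ = 1, q₋₁ = 0):
  k = 0: a₀ = 10; p₀/q₀ = 10/1; p₀² − 105·q₀² = 100 − 105 = -5.
  k = 1: m = 10, d = 5, a = ⌊(10 + 10)/5⌋ = 4; p/q = (4·10 + 1)/(4·1 + 0) = 41/4; p² − 105·q² = 1681 − 1680 = 1.
  The first convergent with p² − 105·q² = 1 gives the fundamental solution (x₁, y₁) = (41, 4).
Step 2: Apply the recurrence (x_{n+1}, y_{n+1}) = (x₁x_n + 105y₁y_n, x₁y_n + y₁x_n) repeatedly.
  From (x_1, y_1) = (41, 4): x_2 = 41·41 + 105·4·4 = 3361; y_2 = 41·4 + 4·41 = 328.
  From (x_2, y_2) = (3361, 328): x_3 = 41·3361 + 105·4·328 = 275561; y_3 = 41·328 + 4·3361 = 26892.
  From (x_3, y_3) = (275561, 26892): x_4 = 41·275561 + 105·4·26892 = 22592641; y_4 = 41·26892 + 4·275561 = 2204816.
  From (x_4, y_4) = (22592641, 2204816): x_5 = 41·22592641 + 105·4·2204816 = 1852321001; y_5 = 41·2204816 + 4·22592641 = 180768020.
  From (x_5, y_5) = (1852321001, 180768020): x_6 = 41·1852321001 + 105·4·180768020 = 151867729441; y_6 = 41·180768020 + 4·1852321001 = 14820772824.
Step 3: Verify x_6² - 105·y_6² = 23063807245564778172481 - 23063807245564778172480 = 1 (should be 1). ✓

(x_1, y_1) = (41, 4); (x_6, y_6) = (151867729441, 14820772824).


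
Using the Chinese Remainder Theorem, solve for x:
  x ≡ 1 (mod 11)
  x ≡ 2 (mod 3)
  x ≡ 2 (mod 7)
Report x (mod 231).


Moduli 11, 3, 7 are pairwise coprime; by CRT there is a unique solution modulo M = 11 · 3 · 7 = 231.
Solve pairwise, accumulating the modulus:
  Start with x ≡ 1 (mod 11).
  Combine with x ≡ 2 (mod 3): since gcd(11, 3) = 1, we get a unique residue mod 33.
    Write x = 1 + 11·t and substitute into x ≡ 2 (mod 3): 11·t ≡ 2 − 1 = 1 (mod 3).
    Reduce coefficients mod 3: 2·t ≡ 1 (mod 3).
    The inverse of 2 mod 3 is 2 (since 2·2 = 4 = 1·3 + 1), so t ≡ 2·1 = 2 ≡ 2 (mod 3).
    Then x = 1 + 11·2 = 23, valid modulo lcm(11, 3) = 33: x ≡ 23 (mod 33).
  Combine with x ≡ 2 (mod 7): since gcd(33, 7) = 1, we get a unique residue mod 231.
    Write x = 23 + 33·t and substitute into x ≡ 2 (mod 7): 33·t ≡ 2 − 23 = -21 (mod 7).
    Reduce coefficients mod 7: 5·t ≡ 0 (mod 7).
    The inverse of 5 mod 7 is 3 (since 5·3 = 15 = 2·7 + 1), so t ≡ 3·0 = 0 ≡ 0 (mod 7).
    Then x = 23 + 33·0 = 23, valid modulo lcm(33, 7) = 231: x ≡ 23 (mod 231).
Verify: 23 mod 11 = 1 ✓, 23 mod 3 = 2 ✓, 23 mod 7 = 2 ✓.

x ≡ 23 (mod 231).


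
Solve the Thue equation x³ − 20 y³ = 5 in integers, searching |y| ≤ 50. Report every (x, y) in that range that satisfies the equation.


The equation is x³ - 20y³ = 5. For fixed y, x³ = 20·y³ + 5, so a solution requires the RHS to be a perfect cube.
Strategy: iterate y from -50 to 50, compute RHS = 20·y³ + 5, and check whether it is a (positive or negative) perfect cube.
Check small values of y:
  y = 0: RHS = 5 is not a perfect cube.
  y = 1: RHS = 25 is not a perfect cube.
  y = -1: RHS = -15 is not a perfect cube.
  y = 2: RHS = 165 is not a perfect cube.
  y = -2: RHS = -155 is not a perfect cube.
  y = 3: RHS = 545 is not a perfect cube.
  y = -3: RHS = -535 is not a perfect cube.
Continuing the search up to |y| = 50 finds no solutions either.
No (x, y) in the scanned range satisfies the equation.

No integer solutions with |y| ≤ 50.


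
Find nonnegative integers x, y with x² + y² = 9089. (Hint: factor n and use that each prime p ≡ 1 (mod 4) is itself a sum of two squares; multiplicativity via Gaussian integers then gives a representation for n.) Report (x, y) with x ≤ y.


Step 1: Factor n = 9089 = 61 · 149.
Step 2: Check the mod-4 condition on each prime factor: 61 ≡ 1 (mod 4), exponent 1; 149 ≡ 1 (mod 4), exponent 1.
All primes ≡ 3 (mod 4) appear to even exponent (or don't appear), so by the two-squares theorem n IS expressible as a sum of two squares.
Step 3: Build a representation. Here n = 61 · 149 is a product of primes ≡ 1 (mod 4). Each prime p ≡ 1 (mod 4) is itself a sum of two squares; find a² by testing p − a² for a perfect square:
  61: 61 − 1² = 60, 61 − 2² = 57, 61 − 3² = 52, 61 − 4² = 45, 61 − 5² = 36 = 6² ⇒ 61 = 5² + 6².
  149: 149 − 1² = 148, 149 − 2² = 145, 149 − 3² = 140, 149 − 4² = 133, 149 − 5² = 124, 149 − 6² = 113, 149 − 7² = 100 = 10² ⇒ 149 = 7² + 10².
  Combine using the Brahmagupta–Fibonacci identity (a² + b²)(c² + d²) = (ac − bd)² + (ad + bc)² = (ac + bd)² + (ad − bc)²:
  61 · 149 = 9089: from (5² + 6²)(7² + 10²), take (5·7 − 6·10, 5·10 + 6·7) = (35 − 60, 50 + 42) = (-25, 92); dropping signs (only squares matter) gives (25, 92); check 25² + 92² = 625 + 8464 = 9089 ✓.
Step 4: Order so x ≤ y and verify: 25² + 92² = 625 + 8464 = 9089 = n. ✓

n = 9089 = 25² + 92² (one valid representation with x ≤ y).


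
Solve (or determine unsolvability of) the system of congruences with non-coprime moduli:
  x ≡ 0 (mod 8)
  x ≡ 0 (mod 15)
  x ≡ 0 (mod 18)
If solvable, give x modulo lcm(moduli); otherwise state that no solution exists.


Moduli 8, 15, 18 are not pairwise coprime, so CRT works modulo lcm(m_i) when all pairwise compatibility conditions hold.
Pairwise compatibility: gcd(m_i, m_j) must divide a_i - a_j for every pair.
Merge one congruence at a time:
  Start: x ≡ 0 (mod 8).
  Combine with x ≡ 0 (mod 15): gcd(8, 15) = 1; 0 - 0 = 0, which IS divisible by 1, so compatible.
    Write x = 0 + 8·t and substitute into x ≡ 0 (mod 15): 8·t ≡ 0 − 0 = 0 (mod 15).
    The inverse of 8 mod 15 is 2 (since 8·2 = 16 = 1·15 + 1), so t ≡ 2·0 = 0 ≡ 0 (mod 15).
    Then x = 0 + 8·0 = 0, valid modulo lcm(8, 15) = 120: x ≡ 0 (mod 120).
  Combine with x ≡ 0 (mod 18): gcd(120, 18) = 6; 0 - 0 = 0, which IS divisible by 6, so compatible.
    Write x = 0 + 120·t and substitute into x ≡ 0 (mod 18): 120·t ≡ 0 − 0 = 0 (mod 18).
    Divide the congruence (and modulus) by g = 6: 20·t ≡ 0 (mod 3).
    Reduce coefficients mod 3: 2·t ≡ 0 (mod 3).
    The inverse of 2 mod 3 is 2 (since 2·2 = 4 = 1·3 + 1), so t ≡ 2·0 = 0 ≡ 0 (mod 3).
    Then x = 0 + 120·0 = 0, valid modulo lcm(120, 18) = 360: x ≡ 0 (mod 360).
Verify: 0 mod 8 = 0, 0 mod 15 = 0, 0 mod 18 = 0.

x ≡ 0 (mod 360).


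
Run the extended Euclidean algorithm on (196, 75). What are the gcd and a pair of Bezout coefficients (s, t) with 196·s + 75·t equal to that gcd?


Euclidean algorithm on (196, 75) — divide until remainder is 0:
  196 = 2 · 75 + 46
  75 = 1 · 46 + 29
  46 = 1 · 29 + 17
  29 = 1 · 17 + 12
  17 = 1 · 12 + 5
  12 = 2 · 5 + 2
  5 = 2 · 2 + 1
  2 = 2 · 1 + 0
gcd(196, 75) = 1.
Track Bezout coefficients alongside the remainders: start with r₀ = 196 = a·1 + b·0 (s = 1, t = 0) and r₁ = 75 = a·0 + b·1 (s = 0, t = 1); each new remainder r_{k+1} = r_{k-1} − q_k·r_k inherits s_{k+1} = s_{k-1} − q_k·s_k, t_{k+1} = t_{k-1} − q_k·t_k, so r_k = a·s_k + b·t_k at every step:
  q = 2: r = 46, s = 1 − 2·0 = 1, t = 0 − 2·1 = -2  (check: 196·1 + 75·(-2) = 46)
  q = 1: r = 29, s = 0 − 1·1 = -1, t = 1 − 1·(-2) = 3  (check: 196·(-1) + 75·3 = 29)
  q = 1: r = 17, s = 1 − 1·(-1) = 2, t = -2 − 1·3 = -5  (check: 196·2 + 75·(-5) = 17)
  q = 1: r = 12, s = -1 − 1·2 = -3, t = 3 − 1·(-5) = 8  (check: 196·(-3) + 75·8 = 12)
  q = 1: r = 5, s = 2 − 1·(-3) = 5, t = -5 − 1·8 = -13  (check: 196·5 + 75·(-13) = 5)
  q = 2: r = 2, s = -3 − 2·5 = -13, t = 8 − 2·(-13) = 34  (check: 196·(-13) + 75·34 = 2)
  q = 2: r = 1, s = 5 − 2·(-13) = 31, t = -13 − 2·34 = -81  (check: 196·31 + 75·(-81) = 1)
The row with r = 1 (the gcd) gives the Bezout coefficients s = 31, t = -81.
Result: 196 · (31) + 75 · (-81) = 1.

gcd(196, 75) = 1; s = 31, t = -81 (check: 196·31 + 75·(-81) = 1).


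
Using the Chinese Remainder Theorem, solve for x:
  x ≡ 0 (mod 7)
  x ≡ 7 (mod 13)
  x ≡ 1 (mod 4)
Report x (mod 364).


Moduli 7, 13, 4 are pairwise coprime; by CRT there is a unique solution modulo M = 7 · 13 · 4 = 364.
Solve pairwise, accumulating the modulus:
  Start with x ≡ 0 (mod 7).
  Combine with x ≡ 7 (mod 13): since gcd(7, 13) = 1, we get a unique residue mod 91.
    Write x = 0 + 7·t and substitute into x ≡ 7 (mod 13): 7·t ≡ 7 − 0 = 7 (mod 13).
    The inverse of 7 mod 13 is 2 (since 7·2 = 14 = 1·13 + 1), so t ≡ 2·7 = 14 ≡ 1 (mod 13).
    Then x = 0 + 7·1 = 7, valid modulo lcm(7, 13) = 91: x ≡ 7 (mod 91).
  Combine with x ≡ 1 (mod 4): since gcd(91, 4) = 1, we get a unique residue mod 364.
    Write x = 7 + 91·t and substitute into x ≡ 1 (mod 4): 91·t ≡ 1 − 7 = -6 (mod 4).
    Reduce coefficients mod 4: 3·t ≡ 2 (mod 4).
    The inverse of 3 mod 4 is 3 (since 3·3 = 9 = 2·4 + 1), so t ≡ 3·2 = 6 ≡ 2 (mod 4).
    Then x = 7 + 91·2 = 189, valid modulo lcm(91, 4) = 364: x ≡ 189 (mod 364).
Verify: 189 mod 7 = 0 ✓, 189 mod 13 = 7 ✓, 189 mod 4 = 1 ✓.

x ≡ 189 (mod 364).


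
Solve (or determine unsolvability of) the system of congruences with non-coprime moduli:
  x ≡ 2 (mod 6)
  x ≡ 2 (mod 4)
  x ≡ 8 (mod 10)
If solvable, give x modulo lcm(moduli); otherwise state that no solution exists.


Moduli 6, 4, 10 are not pairwise coprime, so CRT works modulo lcm(m_i) when all pairwise compatibility conditions hold.
Pairwise compatibility: gcd(m_i, m_j) must divide a_i - a_j for every pair.
Merge one congruence at a time:
  Start: x ≡ 2 (mod 6).
  Combine with x ≡ 2 (mod 4): gcd(6, 4) = 2; 2 - 2 = 0, which IS divisible by 2, so compatible.
    Write x = 2 + 6·t and substitute into x ≡ 2 (mod 4): 6·t ≡ 2 − 2 = 0 (mod 4).
    Divide the congruence (and modulus) by g = 2: 3·t ≡ 0 (mod 2).
    Reduce coefficients mod 2: 1·t ≡ 0 (mod 2).
    So t ≡ 0 (mod 2).
    Then x = 2 + 6·0 = 2, valid modulo lcm(6, 4) = 12: x ≡ 2 (mod 12).
  Combine with x ≡ 8 (mod 10): gcd(12, 10) = 2; 8 - 2 = 6, which IS divisible by 2, so compatible.
    Write x = 2 + 12·t and substitute into x ≡ 8 (mod 10): 12·t ≡ 8 − 2 = 6 (mod 10).
    Divide the congruence (and modulus) by g = 2: 6·t ≡ 3 (mod 5).
    Reduce coefficients mod 5: 1·t ≡ 3 (mod 5).
    So t ≡ 3 (mod 5).
    Then x = 2 + 12·3 = 38, valid modulo lcm(12, 10) = 60: x ≡ 38 (mod 60).
Verify: 38 mod 6 = 2, 38 mod 4 = 2, 38 mod 10 = 8.

x ≡ 38 (mod 60).


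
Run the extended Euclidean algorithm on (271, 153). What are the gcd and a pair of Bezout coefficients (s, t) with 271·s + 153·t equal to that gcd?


Euclidean algorithm on (271, 153) — divide until remainder is 0:
  271 = 1 · 153 + 118
  153 = 1 · 118 + 35
  118 = 3 · 35 + 13
  35 = 2 · 13 + 9
  13 = 1 · 9 + 4
  9 = 2 · 4 + 1
  4 = 4 · 1 + 0
gcd(271, 153) = 1.
Track Bezout coefficients alongside the remainders: start with r₀ = 271 = a·1 + b·0 (s = 1, t = 0) and r₁ = 153 = a·0 + b·1 (s = 0, t = 1); each new remainder r_{k+1} = r_{k-1} − q_k·r_k inherits s_{k+1} = s_{k-1} − q_k·s_k, t_{k+1} = t_{k-1} − q_k·t_k, so r_k = a·s_k + b·t_k at every step:
  q = 1: r = 118, s = 1 − 1·0 = 1, t = 0 − 1·1 = -1  (check: 271·1 + 153·(-1) = 118)
  q = 1: r = 35, s = 0 − 1·1 = -1, t = 1 − 1·(-1) = 2  (check: 271·(-1) + 153·2 = 35)
  q = 3: r = 13, s = 1 − 3·(-1) = 4, t = -1 − 3·2 = -7  (check: 271·4 + 153·(-7) = 13)
  q = 2: r = 9, s = -1 − 2·4 = -9, t = 2 − 2·(-7) = 16  (check: 271·(-9) + 153·16 = 9)
  q = 1: r = 4, s = 4 − 1·(-9) = 13, t = -7 − 1·16 = -23  (check: 271·13 + 153·(-23) = 4)
  q = 2: r = 1, s = -9 − 2·13 = -35, t = 16 − 2·(-23) = 62  (check: 271·(-35) + 153·62 = 1)
The row with r = 1 (the gcd) gives the Bezout coefficients s = -35, t = 62.
Result: 271 · (-35) + 153 · (62) = 1.

gcd(271, 153) = 1; s = -35, t = 62 (check: 271·(-35) + 153·62 = 1).


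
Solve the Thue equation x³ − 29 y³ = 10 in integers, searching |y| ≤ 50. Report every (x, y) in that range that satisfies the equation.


The equation is x³ - 29y³ = 10. For fixed y, x³ = 29·y³ + 10, so a solution requires the RHS to be a perfect cube.
Strategy: iterate y from -50 to 50, compute RHS = 29·y³ + 10, and check whether it is a (positive or negative) perfect cube.
Check small values of y:
  y = 0: RHS = 10 is not a perfect cube.
  y = 1: RHS = 39 is not a perfect cube.
  y = -1: RHS = -19 is not a perfect cube.
  y = 2: RHS = 242 is not a perfect cube.
  y = -2: RHS = -222 is not a perfect cube.
  y = 3: RHS = 793 is not a perfect cube.
  y = -3: RHS = -773 is not a perfect cube.
Continuing the search up to |y| = 50 finds no solutions either.
No (x, y) in the scanned range satisfies the equation.

No integer solutions with |y| ≤ 50.


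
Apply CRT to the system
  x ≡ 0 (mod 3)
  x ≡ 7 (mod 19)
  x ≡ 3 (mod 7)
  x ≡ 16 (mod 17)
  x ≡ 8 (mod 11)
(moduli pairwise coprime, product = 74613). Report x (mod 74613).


Product of moduli M = 3 · 19 · 7 · 17 · 11 = 74613.
Merge one congruence at a time:
  Start: x ≡ 0 (mod 3).
  Combine with x ≡ 7 (mod 19); new modulus lcm = 57.
    Write x = 0 + 3·t and substitute into x ≡ 7 (mod 19): 3·t ≡ 7 − 0 = 7 (mod 19).
    The inverse of 3 mod 19 is 13 (since 3·13 = 39 = 2·19 + 1), so t ≡ 13·7 = 91 ≡ 15 (mod 19).
    Then x = 0 + 3·15 = 45, valid modulo lcm(3, 19) = 57: x ≡ 45 (mod 57).
  Combine with x ≡ 3 (mod 7); new modulus lcm = 399.
    Write x = 45 + 57·t and substitute into x ≡ 3 (mod 7): 57·t ≡ 3 − 45 = -42 (mod 7).
    Reduce coefficients mod 7: 1·t ≡ 0 (mod 7).
    So t ≡ 0 (mod 7).
    Then x = 45 + 57·0 = 45, valid modulo lcm(57, 7) = 399: x ≡ 45 (mod 399).
  Combine with x ≡ 16 (mod 17); new modulus lcm = 6783.
    Write x = 45 + 399·t and substitute into x ≡ 16 (mod 17): 399·t ≡ 16 − 45 = -29 (mod 17).
    Reduce coefficients mod 17: 8·t ≡ 5 (mod 17).
    The inverse of 8 mod 17 is 15 (since 8·15 = 120 = 7·17 + 1), so t ≡ 15·5 = 75 ≡ 7 (mod 17).
    Then x = 45 + 399·7 = 2838, valid modulo lcm(399, 17) = 6783: x ≡ 2838 (mod 6783).
  Combine with x ≡ 8 (mod 11); new modulus lcm = 74613.
    Write x = 2838 + 6783·t and substitute into x ≡ 8 (mod 11): 6783·t ≡ 8 − 2838 = -2830 (mod 11).
    Reduce coefficients mod 11: 7·t ≡ 8 (mod 11).
    The inverse of 7 mod 11 is 8 (since 7·8 = 56 = 5·11 + 1), so t ≡ 8·8 = 64 ≡ 9 (mod 11).
    Then x = 2838 + 6783·9 = 63885, valid modulo lcm(6783, 11) = 74613: x ≡ 63885 (mod 74613).
Verify against each original: 63885 mod 3 = 0, 63885 mod 19 = 7, 63885 mod 7 = 3, 63885 mod 17 = 16, 63885 mod 11 = 8.

x ≡ 63885 (mod 74613).


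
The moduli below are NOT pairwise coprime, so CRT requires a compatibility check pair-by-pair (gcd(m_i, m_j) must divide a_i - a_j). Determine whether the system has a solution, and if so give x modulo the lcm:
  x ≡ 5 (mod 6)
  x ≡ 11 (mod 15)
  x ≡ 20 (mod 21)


Moduli 6, 15, 21 are not pairwise coprime, so CRT works modulo lcm(m_i) when all pairwise compatibility conditions hold.
Pairwise compatibility: gcd(m_i, m_j) must divide a_i - a_j for every pair.
Merge one congruence at a time:
  Start: x ≡ 5 (mod 6).
  Combine with x ≡ 11 (mod 15): gcd(6, 15) = 3; 11 - 5 = 6, which IS divisible by 3, so compatible.
    Write x = 5 + 6·t and substitute into x ≡ 11 (mod 15): 6·t ≡ 11 − 5 = 6 (mod 15).
    Divide the congruence (and modulus) by g = 3: 2·t ≡ 2 (mod 5).
    The inverse of 2 mod 5 is 3 (since 2·3 = 6 = 1·5 + 1), so t ≡ 3·2 = 6 ≡ 1 (mod 5).
    Then x = 5 + 6·1 = 11, valid modulo lcm(6, 15) = 30: x ≡ 11 (mod 30).
  Combine with x ≡ 20 (mod 21): gcd(30, 21) = 3; 20 - 11 = 9, which IS divisible by 3, so compatible.
    Write x = 11 + 30·t and substitute into x ≡ 20 (mod 21): 30·t ≡ 20 − 11 = 9 (mod 21).
    Divide the congruence (and modulus) by g = 3: 10·t ≡ 3 (mod 7).
    Reduce coefficients mod 7: 3·t ≡ 3 (mod 7).
    The inverse of 3 mod 7 is 5 (since 3·5 = 15 = 2·7 + 1), so t ≡ 5·3 = 15 ≡ 1 (mod 7).
    Then x = 11 + 30·1 = 41, valid modulo lcm(30, 21) = 210: x ≡ 41 (mod 210).
Verify: 41 mod 6 = 5, 41 mod 15 = 11, 41 mod 21 = 20.

x ≡ 41 (mod 210).


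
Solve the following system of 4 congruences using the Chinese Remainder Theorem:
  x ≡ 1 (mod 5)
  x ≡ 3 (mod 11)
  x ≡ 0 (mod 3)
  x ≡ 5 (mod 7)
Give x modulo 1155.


Product of moduli M = 5 · 11 · 3 · 7 = 1155.
Merge one congruence at a time:
  Start: x ≡ 1 (mod 5).
  Combine with x ≡ 3 (mod 11); new modulus lcm = 55.
    Write x = 1 + 5·t and substitute into x ≡ 3 (mod 11): 5·t ≡ 3 − 1 = 2 (mod 11).
    The inverse of 5 mod 11 is 9 (since 5·9 = 45 = 4·11 + 1), so t ≡ 9·2 = 18 ≡ 7 (mod 11).
    Then x = 1 + 5·7 = 36, valid modulo lcm(5, 11) = 55: x ≡ 36 (mod 55).
  Combine with x ≡ 0 (mod 3); new modulus lcm = 165.
    Write x = 36 + 55·t and substitute into x ≡ 0 (mod 3): 55·t ≡ 0 − 36 = -36 (mod 3).
    Reduce coefficients mod 3: 1·t ≡ 0 (mod 3).
    So t ≡ 0 (mod 3).
    Then x = 36 + 55·0 = 36, valid modulo lcm(55, 3) = 165: x ≡ 36 (mod 165).
  Combine with x ≡ 5 (mod 7); new modulus lcm = 1155.
    Write x = 36 + 165·t and substitute into x ≡ 5 (mod 7): 165·t ≡ 5 − 36 = -31 (mod 7).
    Reduce coefficients mod 7: 4·t ≡ 4 (mod 7).
    The inverse of 4 mod 7 is 2 (since 4·2 = 8 = 1·7 + 1), so t ≡ 2·4 = 8 ≡ 1 (mod 7).
    Then x = 36 + 165·1 = 201, valid modulo lcm(165, 7) = 1155: x ≡ 201 (mod 1155).
Verify against each original: 201 mod 5 = 1, 201 mod 11 = 3, 201 mod 3 = 0, 201 mod 7 = 5.

x ≡ 201 (mod 1155).


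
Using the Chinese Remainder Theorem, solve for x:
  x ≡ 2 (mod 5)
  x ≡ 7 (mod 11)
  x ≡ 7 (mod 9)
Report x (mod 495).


Moduli 5, 11, 9 are pairwise coprime; by CRT there is a unique solution modulo M = 5 · 11 · 9 = 495.
Solve pairwise, accumulating the modulus:
  Start with x ≡ 2 (mod 5).
  Combine with x ≡ 7 (mod 11): since gcd(5, 11) = 1, we get a unique residue mod 55.
    Write x = 2 + 5·t and substitute into x ≡ 7 (mod 11): 5·t ≡ 7 − 2 = 5 (mod 11).
    The inverse of 5 mod 11 is 9 (since 5·9 = 45 = 4·11 + 1), so t ≡ 9·5 = 45 ≡ 1 (mod 11).
    Then x = 2 + 5·1 = 7, valid modulo lcm(5, 11) = 55: x ≡ 7 (mod 55).
  Combine with x ≡ 7 (mod 9): since gcd(55, 9) = 1, we get a unique residue mod 495.
    Write x = 7 + 55·t and substitute into x ≡ 7 (mod 9): 55·t ≡ 7 − 7 = 0 (mod 9).
    Reduce coefficients mod 9: 1·t ≡ 0 (mod 9).
    So t ≡ 0 (mod 9).
    Then x = 7 + 55·0 = 7, valid modulo lcm(55, 9) = 495: x ≡ 7 (mod 495).
Verify: 7 mod 5 = 2 ✓, 7 mod 11 = 7 ✓, 7 mod 9 = 7 ✓.

x ≡ 7 (mod 495).


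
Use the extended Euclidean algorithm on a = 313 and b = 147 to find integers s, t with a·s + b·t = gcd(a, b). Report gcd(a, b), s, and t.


Euclidean algorithm on (313, 147) — divide until remainder is 0:
  313 = 2 · 147 + 19
  147 = 7 · 19 + 14
  19 = 1 · 14 + 5
  14 = 2 · 5 + 4
  5 = 1 · 4 + 1
  4 = 4 · 1 + 0
gcd(313, 147) = 1.
Track Bezout coefficients alongside the remainders: start with r₀ = 313 = a·1 + b·0 (s = 1, t = 0) and r₁ = 147 = a·0 + b·1 (s = 0, t = 1); each new remainder r_{k+1} = r_{k-1} − q_k·r_k inherits s_{k+1} = s_{k-1} − q_k·s_k, t_{k+1} = t_{k-1} − q_k·t_k, so r_k = a·s_k + b·t_k at every step:
  q = 2: r = 19, s = 1 − 2·0 = 1, t = 0 − 2·1 = -2  (check: 313·1 + 147·(-2) = 19)
  q = 7: r = 14, s = 0 − 7·1 = -7, t = 1 − 7·(-2) = 15  (check: 313·(-7) + 147·15 = 14)
  q = 1: r = 5, s = 1 − 1·(-7) = 8, t = -2 − 1·15 = -17  (check: 313·8 + 147·(-17) = 5)
  q = 2: r = 4, s = -7 − 2·8 = -23, t = 15 − 2·(-17) = 49  (check: 313·(-23) + 147·49 = 4)
  q = 1: r = 1, s = 8 − 1·(-23) = 31, t = -17 − 1·49 = -66  (check: 313·31 + 147·(-66) = 1)
The row with r = 1 (the gcd) gives the Bezout coefficients s = 31, t = -66.
Result: 313 · (31) + 147 · (-66) = 1.

gcd(313, 147) = 1; s = 31, t = -66 (check: 313·31 + 147·(-66) = 1).


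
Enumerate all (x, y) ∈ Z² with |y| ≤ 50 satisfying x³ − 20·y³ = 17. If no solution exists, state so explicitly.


The equation is x³ - 20y³ = 17. For fixed y, x³ = 20·y³ + 17, so a solution requires the RHS to be a perfect cube.
Strategy: iterate y from -50 to 50, compute RHS = 20·y³ + 17, and check whether it is a (positive or negative) perfect cube.
Check small values of y:
  y = 0: RHS = 17 is not a perfect cube.
  y = 1: RHS = 37 is not a perfect cube.
  y = -1: RHS = -3 is not a perfect cube.
  y = 2: RHS = 177 is not a perfect cube.
  y = -2: RHS = -143 is not a perfect cube.
  y = 3: RHS = 557 is not a perfect cube.
  y = -3: RHS = -523 is not a perfect cube.
Continuing the search up to |y| = 50 finds no solutions either.
No (x, y) in the scanned range satisfies the equation.

No integer solutions with |y| ≤ 50.


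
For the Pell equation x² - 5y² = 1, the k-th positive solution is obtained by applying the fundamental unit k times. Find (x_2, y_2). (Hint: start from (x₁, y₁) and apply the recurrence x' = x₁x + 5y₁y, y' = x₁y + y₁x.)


Step 1: Find the fundamental solution (x₁, y₁) of x² - 5y² = 1.
  Expand √5 as a continued fraction. a₀ = ⌊√5⌋ = 2; iterate m_{k+1} = d_k·a_k − m_k, d_{k+1} = (5 − m_{k+1}²)/d_k, a_{k+1} = ⌊(a₀ + m_{k+1})/d_{k+1}⌋ (starting m₀ = 0, d₀ = 1), with convergents p_k = a_k·p_{k-1} + p_{k-2}, q_k = a_k·q_{k-1} + q_{k-2} (p₋₁ = 1, q₋₁ = 0):
  k = 0: a₀ = 2; p₀/q₀ = 2/1; p₀² − 5·q₀² = 4 − 5 = -1.
  k = 1: m = 2, d = 1, a = ⌊(2 + 2)/1⌋ = 4; p/q = (4·2 + 1)/(4·1 + 0) = 9/4; p² − 5·q² = 81 − 80 = 1.
  The first convergent with p² − 5·q² = 1 gives the fundamental solution (x₁, y₁) = (9, 4).
Step 2: Apply the recurrence (x_{n+1}, y_{n+1}) = (x₁x_n + 5y₁y_n, x₁y_n + y₁x_n) repeatedly.
  From (x_1, y_1) = (9, 4): x_2 = 9·9 + 5·4·4 = 161; y_2 = 9·4 + 4·9 = 72.
Step 3: Verify x_2² - 5·y_2² = 25921 - 25920 = 1 (should be 1). ✓

(x_1, y_1) = (9, 4); (x_2, y_2) = (161, 72).


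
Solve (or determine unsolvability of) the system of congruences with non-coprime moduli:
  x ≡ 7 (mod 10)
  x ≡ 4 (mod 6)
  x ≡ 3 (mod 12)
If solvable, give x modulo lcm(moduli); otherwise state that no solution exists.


Moduli 10, 6, 12 are not pairwise coprime, so CRT works modulo lcm(m_i) when all pairwise compatibility conditions hold.
Pairwise compatibility: gcd(m_i, m_j) must divide a_i - a_j for every pair.
Merge one congruence at a time:
  Start: x ≡ 7 (mod 10).
  Combine with x ≡ 4 (mod 6): gcd(10, 6) = 2, and 4 - 7 = -3 is NOT divisible by 2.
    ⇒ system is inconsistent (no integer solution).

No solution (the system is inconsistent).


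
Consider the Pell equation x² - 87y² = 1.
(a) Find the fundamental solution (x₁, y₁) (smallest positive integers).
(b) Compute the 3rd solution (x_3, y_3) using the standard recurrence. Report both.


Step 1: Find the fundamental solution (x₁, y₁) of x² - 87y² = 1.
  Expand √87 as a continued fraction. a₀ = ⌊√87⌋ = 9; iterate m_{k+1} = d_k·a_k − m_k, d_{k+1} = (87 − m_{k+1}²)/d_k, a_{k+1} = ⌊(a₀ + m_{k+1})/d_{k+1}⌋ (starting m₀ = 0, d₀ = 1), with convergents p_k = a_k·p_{k-1} + p_{k-2}, q_k = a_k·q_{k-1} + q_{k-2} (p₋₁ = 1, q₋₁ = 0):
  k = 0: a₀ = 9; p₀/q₀ = 9/1; p₀² − 87·q₀² = 81 − 87 = -6.
  k = 1: m = 9, d = 6, a = ⌊(9 + 9)/6⌋ = 3; p/q = (3·9 + 1)/(3·1 + 0) = 28/3; p² − 87·q² = 784 − 783 = 1.
  The first convergent with p² − 87·q² = 1 gives the fundamental solution (x₁, y₁) = (28, 3).
Step 2: Apply the recurrence (x_{n+1}, y_{n+1}) = (x₁x_n + 87y₁y_n, x₁y_n + y₁x_n) repeatedly.
  From (x_1, y_1) = (28, 3): x_2 = 28·28 + 87·3·3 = 1567; y_2 = 28·3 + 3·28 = 168.
  From (x_2, y_2) = (1567, 168): x_3 = 28·1567 + 87·3·168 = 87724; y_3 = 28·168 + 3·1567 = 9405.
Step 3: Verify x_3² - 87·y_3² = 7695500176 - 7695500175 = 1 (should be 1). ✓

(x_1, y_1) = (28, 3); (x_3, y_3) = (87724, 9405).


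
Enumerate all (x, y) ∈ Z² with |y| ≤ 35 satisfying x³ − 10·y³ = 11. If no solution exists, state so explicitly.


The equation is x³ - 10y³ = 11. For fixed y, x³ = 10·y³ + 11, so a solution requires the RHS to be a perfect cube.
Strategy: iterate y from -35 to 35, compute RHS = 10·y³ + 11, and check whether it is a (positive or negative) perfect cube.
Check small values of y:
  y = 0: RHS = 11 is not a perfect cube.
  y = 1: RHS = 21 is not a perfect cube.
  y = -1: RHS = 1 = (1)³ ⇒ x = 1 works.
  y = 2: RHS = 91 is not a perfect cube.
  y = -2: RHS = -69 is not a perfect cube.
  y = 3: RHS = 281 is not a perfect cube.
  y = -3: RHS = -259 is not a perfect cube.
Continuing the search up to |y| = 35 finds no further solutions beyond those listed.
Collected solutions: (1, -1).

Solutions (with |y| ≤ 35): (1, -1).


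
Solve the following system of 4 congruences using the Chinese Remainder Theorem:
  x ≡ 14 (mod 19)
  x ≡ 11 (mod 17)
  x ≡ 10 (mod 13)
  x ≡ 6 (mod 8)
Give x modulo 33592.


Product of moduli M = 19 · 17 · 13 · 8 = 33592.
Merge one congruence at a time:
  Start: x ≡ 14 (mod 19).
  Combine with x ≡ 11 (mod 17); new modulus lcm = 323.
    Write x = 14 + 19·t and substitute into x ≡ 11 (mod 17): 19·t ≡ 11 − 14 = -3 (mod 17).
    Reduce coefficients mod 17: 2·t ≡ 14 (mod 17).
    The inverse of 2 mod 17 is 9 (since 2·9 = 18 = 1·17 + 1), so t ≡ 9·14 = 126 ≡ 7 (mod 17).
    Then x = 14 + 19·7 = 147, valid modulo lcm(19, 17) = 323: x ≡ 147 (mod 323).
  Combine with x ≡ 10 (mod 13); new modulus lcm = 4199.
    Write x = 147 + 323·t and substitute into x ≡ 10 (mod 13): 323·t ≡ 10 − 147 = -137 (mod 13).
    Reduce coefficients mod 13: 11·t ≡ 6 (mod 13).
    The inverse of 11 mod 13 is 6 (since 11·6 = 66 = 5·13 + 1), so t ≡ 6·6 = 36 ≡ 10 (mod 13).
    Then x = 147 + 323·10 = 3377, valid modulo lcm(323, 13) = 4199: x ≡ 3377 (mod 4199).
  Combine with x ≡ 6 (mod 8); new modulus lcm = 33592.
    Write x = 3377 + 4199·t and substitute into x ≡ 6 (mod 8): 4199·t ≡ 6 − 3377 = -3371 (mod 8).
    Reduce coefficients mod 8: 7·t ≡ 5 (mod 8).
    The inverse of 7 mod 8 is 7 (since 7·7 = 49 = 6·8 + 1), so t ≡ 7·5 = 35 ≡ 3 (mod 8).
    Then x = 3377 + 4199·3 = 15974, valid modulo lcm(4199, 8) = 33592: x ≡ 15974 (mod 33592).
Verify against each original: 15974 mod 19 = 14, 15974 mod 17 = 11, 15974 mod 13 = 10, 15974 mod 8 = 6.

x ≡ 15974 (mod 33592).


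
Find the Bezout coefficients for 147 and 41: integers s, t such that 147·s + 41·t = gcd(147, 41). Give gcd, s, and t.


Euclidean algorithm on (147, 41) — divide until remainder is 0:
  147 = 3 · 41 + 24
  41 = 1 · 24 + 17
  24 = 1 · 17 + 7
  17 = 2 · 7 + 3
  7 = 2 · 3 + 1
  3 = 3 · 1 + 0
gcd(147, 41) = 1.
Track Bezout coefficients alongside the remainders: start with r₀ = 147 = a·1 + b·0 (s = 1, t = 0) and r₁ = 41 = a·0 + b·1 (s = 0, t = 1); each new remainder r_{k+1} = r_{k-1} − q_k·r_k inherits s_{k+1} = s_{k-1} − q_k·s_k, t_{k+1} = t_{k-1} − q_k·t_k, so r_k = a·s_k + b·t_k at every step:
  q = 3: r = 24, s = 1 − 3·0 = 1, t = 0 − 3·1 = -3  (check: 147·1 + 41·(-3) = 24)
  q = 1: r = 17, s = 0 − 1·1 = -1, t = 1 − 1·(-3) = 4  (check: 147·(-1) + 41·4 = 17)
  q = 1: r = 7, s = 1 − 1·(-1) = 2, t = -3 − 1·4 = -7  (check: 147·2 + 41·(-7) = 7)
  q = 2: r = 3, s = -1 − 2·2 = -5, t = 4 − 2·(-7) = 18  (check: 147·(-5) + 41·18 = 3)
  q = 2: r = 1, s = 2 − 2·(-5) = 12, t = -7 − 2·18 = -43  (check: 147·12 + 41·(-43) = 1)
The row with r = 1 (the gcd) gives the Bezout coefficients s = 12, t = -43.
Result: 147 · (12) + 41 · (-43) = 1.

gcd(147, 41) = 1; s = 12, t = -43 (check: 147·12 + 41·(-43) = 1).


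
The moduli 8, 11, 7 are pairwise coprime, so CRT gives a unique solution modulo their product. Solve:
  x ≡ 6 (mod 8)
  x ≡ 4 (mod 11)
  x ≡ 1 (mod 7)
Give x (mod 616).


Moduli 8, 11, 7 are pairwise coprime; by CRT there is a unique solution modulo M = 8 · 11 · 7 = 616.
Solve pairwise, accumulating the modulus:
  Start with x ≡ 6 (mod 8).
  Combine with x ≡ 4 (mod 11): since gcd(8, 11) = 1, we get a unique residue mod 88.
    Write x = 6 + 8·t and substitute into x ≡ 4 (mod 11): 8·t ≡ 4 − 6 = -2 (mod 11).
    Reduce coefficients mod 11: 8·t ≡ 9 (mod 11).
    The inverse of 8 mod 11 is 7 (since 8·7 = 56 = 5·11 + 1), so t ≡ 7·9 = 63 ≡ 8 (mod 11).
    Then x = 6 + 8·8 = 70, valid modulo lcm(8, 11) = 88: x ≡ 70 (mod 88).
  Combine with x ≡ 1 (mod 7): since gcd(88, 7) = 1, we get a unique residue mod 616.
    Write x = 70 + 88·t and substitute into x ≡ 1 (mod 7): 88·t ≡ 1 − 70 = -69 (mod 7).
    Reduce coefficients mod 7: 4·t ≡ 1 (mod 7).
    The inverse of 4 mod 7 is 2 (since 4·2 = 8 = 1·7 + 1), so t ≡ 2·1 = 2 ≡ 2 (mod 7).
    Then x = 70 + 88·2 = 246, valid modulo lcm(88, 7) = 616: x ≡ 246 (mod 616).
Verify: 246 mod 8 = 6 ✓, 246 mod 11 = 4 ✓, 246 mod 7 = 1 ✓.

x ≡ 246 (mod 616).


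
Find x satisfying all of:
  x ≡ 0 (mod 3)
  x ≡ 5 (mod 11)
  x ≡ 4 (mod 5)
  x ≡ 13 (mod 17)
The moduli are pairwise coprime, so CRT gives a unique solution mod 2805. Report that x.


Product of moduli M = 3 · 11 · 5 · 17 = 2805.
Merge one congruence at a time:
  Start: x ≡ 0 (mod 3).
  Combine with x ≡ 5 (mod 11); new modulus lcm = 33.
    Write x = 0 + 3·t and substitute into x ≡ 5 (mod 11): 3·t ≡ 5 − 0 = 5 (mod 11).
    The inverse of 3 mod 11 is 4 (since 3·4 = 12 = 1·11 + 1), so t ≡ 4·5 = 20 ≡ 9 (mod 11).
    Then x = 0 + 3·9 = 27, valid modulo lcm(3, 11) = 33: x ≡ 27 (mod 33).
  Combine with x ≡ 4 (mod 5); new modulus lcm = 165.
    Write x = 27 + 33·t and substitute into x ≡ 4 (mod 5): 33·t ≡ 4 − 27 = -23 (mod 5).
    Reduce coefficients mod 5: 3·t ≡ 2 (mod 5).
    The inverse of 3 mod 5 is 2 (since 3·2 = 6 = 1·5 + 1), so t ≡ 2·2 = 4 ≡ 4 (mod 5).
    Then x = 27 + 33·4 = 159, valid modulo lcm(33, 5) = 165: x ≡ 159 (mod 165).
  Combine with x ≡ 13 (mod 17); new modulus lcm = 2805.
    Write x = 159 + 165·t and substitute into x ≡ 13 (mod 17): 165·t ≡ 13 − 159 = -146 (mod 17).
    Reduce coefficients mod 17: 12·t ≡ 7 (mod 17).
    The inverse of 12 mod 17 is 10 (since 12·10 = 120 = 7·17 + 1), so t ≡ 10·7 = 70 ≡ 2 (mod 17).
    Then x = 159 + 165·2 = 489, valid modulo lcm(165, 17) = 2805: x ≡ 489 (mod 2805).
Verify against each original: 489 mod 3 = 0, 489 mod 11 = 5, 489 mod 5 = 4, 489 mod 17 = 13.

x ≡ 489 (mod 2805).


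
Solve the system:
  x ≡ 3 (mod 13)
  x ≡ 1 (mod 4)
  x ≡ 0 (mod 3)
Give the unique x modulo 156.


Moduli 13, 4, 3 are pairwise coprime; by CRT there is a unique solution modulo M = 13 · 4 · 3 = 156.
Solve pairwise, accumulating the modulus:
  Start with x ≡ 3 (mod 13).
  Combine with x ≡ 1 (mod 4): since gcd(13, 4) = 1, we get a unique residue mod 52.
    Write x = 3 + 13·t and substitute into x ≡ 1 (mod 4): 13·t ≡ 1 − 3 = -2 (mod 4).
    Reduce coefficients mod 4: 1·t ≡ 2 (mod 4).
    So t ≡ 2 (mod 4).
    Then x = 3 + 13·2 = 29, valid modulo lcm(13, 4) = 52: x ≡ 29 (mod 52).
  Combine with x ≡ 0 (mod 3): since gcd(52, 3) = 1, we get a unique residue mod 156.
    Write x = 29 + 52·t and substitute into x ≡ 0 (mod 3): 52·t ≡ 0 − 29 = -29 (mod 3).
    Reduce coefficients mod 3: 1·t ≡ 1 (mod 3).
    So t ≡ 1 (mod 3).
    Then x = 29 + 52·1 = 81, valid modulo lcm(52, 3) = 156: x ≡ 81 (mod 156).
Verify: 81 mod 13 = 3 ✓, 81 mod 4 = 1 ✓, 81 mod 3 = 0 ✓.

x ≡ 81 (mod 156).


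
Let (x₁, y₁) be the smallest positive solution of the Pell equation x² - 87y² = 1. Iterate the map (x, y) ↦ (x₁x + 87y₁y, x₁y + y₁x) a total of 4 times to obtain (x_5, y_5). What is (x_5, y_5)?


Step 1: Find the fundamental solution (x₁, y₁) of x² - 87y² = 1.
  Expand √87 as a continued fraction. a₀ = ⌊√87⌋ = 9; iterate m_{k+1} = d_k·a_k − m_k, d_{k+1} = (87 − m_{k+1}²)/d_k, a_{k+1} = ⌊(a₀ + m_{k+1})/d_{k+1}⌋ (starting m₀ = 0, d₀ = 1), with convergents p_k = a_k·p_{k-1} + p_{k-2}, q_k = a_k·q_{k-1} + q_{k-2} (p₋₁ = 1, q₋₁ = 0):
  k = 0: a₀ = 9; p₀/q₀ = 9/1; p₀² − 87·q₀² = 81 − 87 = -6.
  k = 1: m = 9, d = 6, a = ⌊(9 + 9)/6⌋ = 3; p/q = (3·9 + 1)/(3·1 + 0) = 28/3; p² − 87·q² = 784 − 783 = 1.
  The first convergent with p² − 87·q² = 1 gives the fundamental solution (x₁, y₁) = (28, 3).
Step 2: Apply the recurrence (x_{n+1}, y_{n+1}) = (x₁x_n + 87y₁y_n, x₁y_n + y₁x_n) repeatedly.
  From (x_1, y_1) = (28, 3): x_2 = 28·28 + 87·3·3 = 1567; y_2 = 28·3 + 3·28 = 168.
  From (x_2, y_2) = (1567, 168): x_3 = 28·1567 + 87·3·168 = 87724; y_3 = 28·168 + 3·1567 = 9405.
  From (x_3, y_3) = (87724, 9405): x_4 = 28·87724 + 87·3·9405 = 4910977; y_4 = 28·9405 + 3·87724 = 526512.
  From (x_4, y_4) = (4910977, 526512): x_5 = 28·4910977 + 87·3·526512 = 274926988; y_5 = 28·526512 + 3·4910977 = 29475267.
Step 3: Verify x_5² - 87·y_5² = 75584848730752144 - 75584848730752143 = 1 (should be 1). ✓

(x_1, y_1) = (28, 3); (x_5, y_5) = (274926988, 29475267).


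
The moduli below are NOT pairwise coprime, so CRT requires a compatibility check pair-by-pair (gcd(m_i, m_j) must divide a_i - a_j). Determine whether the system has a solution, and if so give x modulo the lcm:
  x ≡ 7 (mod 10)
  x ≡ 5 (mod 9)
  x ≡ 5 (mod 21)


Moduli 10, 9, 21 are not pairwise coprime, so CRT works modulo lcm(m_i) when all pairwise compatibility conditions hold.
Pairwise compatibility: gcd(m_i, m_j) must divide a_i - a_j for every pair.
Merge one congruence at a time:
  Start: x ≡ 7 (mod 10).
  Combine with x ≡ 5 (mod 9): gcd(10, 9) = 1; 5 - 7 = -2, which IS divisible by 1, so compatible.
    Write x = 7 + 10·t and substitute into x ≡ 5 (mod 9): 10·t ≡ 5 − 7 = -2 (mod 9).
    Reduce coefficients mod 9: 1·t ≡ 7 (mod 9).
    So t ≡ 7 (mod 9).
    Then x = 7 + 10·7 = 77, valid modulo lcm(10, 9) = 90: x ≡ 77 (mod 90).
  Combine with x ≡ 5 (mod 21): gcd(90, 21) = 3; 5 - 77 = -72, which IS divisible by 3, so compatible.
    Write x = 77 + 90·t and substitute into x ≡ 5 (mod 21): 90·t ≡ 5 − 77 = -72 (mod 21).
    Divide the congruence (and modulus) by g = 3: 30·t ≡ -24 (mod 7).
    Reduce coefficients mod 7: 2·t ≡ 4 (mod 7).
    The inverse of 2 mod 7 is 4 (since 2·4 = 8 = 1·7 + 1), so t ≡ 4·4 = 16 ≡ 2 (mod 7).
    Then x = 77 + 90·2 = 257, valid modulo lcm(90, 21) = 630: x ≡ 257 (mod 630).
Verify: 257 mod 10 = 7, 257 mod 9 = 5, 257 mod 21 = 5.

x ≡ 257 (mod 630).


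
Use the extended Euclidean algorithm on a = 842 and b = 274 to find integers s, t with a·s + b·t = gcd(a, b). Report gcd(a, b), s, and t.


Euclidean algorithm on (842, 274) — divide until remainder is 0:
  842 = 3 · 274 + 20
  274 = 13 · 20 + 14
  20 = 1 · 14 + 6
  14 = 2 · 6 + 2
  6 = 3 · 2 + 0
gcd(842, 274) = 2.
Track Bezout coefficients alongside the remainders: start with r₀ = 842 = a·1 + b·0 (s = 1, t = 0) and r₁ = 274 = a·0 + b·1 (s = 0, t = 1); each new remainder r_{k+1} = r_{k-1} − q_k·r_k inherits s_{k+1} = s_{k-1} − q_k·s_k, t_{k+1} = t_{k-1} − q_k·t_k, so r_k = a·s_k + b·t_k at every step:
  q = 3: r = 20, s = 1 − 3·0 = 1, t = 0 − 3·1 = -3  (check: 842·1 + 274·(-3) = 20)
  q = 13: r = 14, s = 0 − 13·1 = -13, t = 1 − 13·(-3) = 40  (check: 842·(-13) + 274·40 = 14)
  q = 1: r = 6, s = 1 − 1·(-13) = 14, t = -3 − 1·40 = -43  (check: 842·14 + 274·(-43) = 6)
  q = 2: r = 2, s = -13 − 2·14 = -41, t = 40 − 2·(-43) = 126  (check: 842·(-41) + 274·126 = 2)
The row with r = 2 (the gcd) gives the Bezout coefficients s = -41, t = 126.
Result: 842 · (-41) + 274 · (126) = 2.

gcd(842, 274) = 2; s = -41, t = 126 (check: 842·(-41) + 274·126 = 2).


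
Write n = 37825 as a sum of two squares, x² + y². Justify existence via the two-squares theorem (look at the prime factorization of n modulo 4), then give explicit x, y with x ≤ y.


Step 1: Factor n = 37825 = 5^2 · 17 · 89.
Step 2: Check the mod-4 condition on each prime factor: 5 ≡ 1 (mod 4), exponent 2; 17 ≡ 1 (mod 4), exponent 1; 89 ≡ 1 (mod 4), exponent 1.
All primes ≡ 3 (mod 4) appear to even exponent (or don't appear), so by the two-squares theorem n IS expressible as a sum of two squares.
Step 3: Build a representation. Group n = k² · m with k = 5 and m = 17 · 89 = 1513 (a product of primes ≡ 1 (mod 4)); a representation of m scales to one of n via (k·x)² + (k·y)² = k²(x² + y²). Each prime p ≡ 1 (mod 4) is itself a sum of two squares; find a² by testing p − a² for a perfect square:
  17: 17 − 1² = 16 = 4² ⇒ 17 = 1² + 4².
  89: 89 − 1² = 88, 89 − 2² = 85, 89 − 3² = 80, 89 − 4² = 73, 89 − 5² = 64 = 8² ⇒ 89 = 5² + 8².
  Combine using the Brahmagupta–Fibonacci identity (a² + b²)(c² + d²) = (ac − bd)² + (ad + bc)² = (ac + bd)² + (ad − bc)²:
  17 · 89 = 1513: from (1² + 4²)(5² + 8²), take (1·5 − 4·8, 1·8 + 4·5) = (5 − 32, 8 + 20) = (-27, 28); dropping signs (only squares matter) gives (27, 28); check 27² + 28² = 729 + 784 = 1513 ✓.
  Scale by k = 5: (5·27, 5·28) = (135, 140).
Step 4: Order so x ≤ y and verify: 135² + 140² = 18225 + 19600 = 37825 = n. ✓

n = 37825 = 135² + 140² (one valid representation with x ≤ y).


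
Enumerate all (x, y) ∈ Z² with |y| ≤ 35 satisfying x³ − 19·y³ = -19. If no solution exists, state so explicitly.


The equation is x³ - 19y³ = -19. For fixed y, x³ = 19·y³ − 19, so a solution requires the RHS to be a perfect cube.
Strategy: iterate y from -35 to 35, compute RHS = 19·y³ − 19, and check whether it is a (positive or negative) perfect cube.
Check small values of y:
  y = 0: RHS = -19 is not a perfect cube.
  y = 1: RHS = 0 = (0)³ ⇒ x = 0 works.
  y = -1: RHS = -38 is not a perfect cube.
  y = 2: RHS = 133 is not a perfect cube.
  y = -2: RHS = -171 is not a perfect cube.
  y = 3: RHS = 494 is not a perfect cube.
  y = -3: RHS = -532 is not a perfect cube.
Continuing the search up to |y| = 35 finds no further solutions beyond those listed.
Collected solutions: (0, 1).

Solutions (with |y| ≤ 35): (0, 1).


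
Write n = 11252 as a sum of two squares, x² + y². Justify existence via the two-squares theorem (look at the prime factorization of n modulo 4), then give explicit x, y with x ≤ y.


Step 1: Factor n = 11252 = 2^2 · 29 · 97.
Step 2: Check the mod-4 condition on each prime factor: 2 = 2 (special); 29 ≡ 1 (mod 4), exponent 1; 97 ≡ 1 (mod 4), exponent 1.
All primes ≡ 3 (mod 4) appear to even exponent (or don't appear), so by the two-squares theorem n IS expressible as a sum of two squares.
Step 3: Build a representation. Group n = k² · m with k = 2 and m = 29 · 97 = 2813 (a product of primes ≡ 1 (mod 4)); a representation of m scales to one of n via (k·x)² + (k·y)² = k²(x² + y²). Each prime p ≡ 1 (mod 4) is itself a sum of two squares; find a² by testing p − a² for a perfect square:
  29: 29 − 1² = 28, 29 − 2² = 25 = 5² ⇒ 29 = 2² + 5².
  97: 97 − 1² = 96, 97 − 2² = 93, 97 − 3² = 88, 97 − 4² = 81 = 9² ⇒ 97 = 4² + 9².
  Combine using the Brahmagupta–Fibonacci identity (a² + b²)(c² + d²) = (ac − bd)² + (ad + bc)² = (ac + bd)² + (ad − bc)²:
  29 · 97 = 2813: from (2² + 5²)(4² + 9²), take (2·4 − 5·9, 2·9 + 5·4) = (8 − 45, 18 + 20) = (-37, 38); dropping signs (only squares matter) gives (37, 38); check 37² + 38² = 1369 + 1444 = 2813 ✓.
  Scale by k = 2: (2·37, 2·38) = (74, 76).
Step 4: Order so x ≤ y and verify: 74² + 76² = 5476 + 5776 = 11252 = n. ✓

n = 11252 = 74² + 76² (one valid representation with x ≤ y).


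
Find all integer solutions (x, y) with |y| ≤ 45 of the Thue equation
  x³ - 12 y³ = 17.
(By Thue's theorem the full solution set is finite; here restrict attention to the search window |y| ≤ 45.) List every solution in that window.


The equation is x³ - 12y³ = 17. For fixed y, x³ = 12·y³ + 17, so a solution requires the RHS to be a perfect cube.
Strategy: iterate y from -45 to 45, compute RHS = 12·y³ + 17, and check whether it is a (positive or negative) perfect cube.
Check small values of y:
  y = 0: RHS = 17 is not a perfect cube.
  y = 1: RHS = 29 is not a perfect cube.
  y = -1: RHS = 5 is not a perfect cube.
  y = 2: RHS = 113 is not a perfect cube.
  y = -2: RHS = -79 is not a perfect cube.
  y = 3: RHS = 341 is not a perfect cube.
  y = -3: RHS = -307 is not a perfect cube.
Continuing the search up to |y| = 45 finds no solutions either.
No (x, y) in the scanned range satisfies the equation.

No integer solutions with |y| ≤ 45.
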